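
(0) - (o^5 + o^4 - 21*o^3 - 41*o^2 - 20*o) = -o^5 - o^4 + 21*o^3 + 41*o^2 + 20*o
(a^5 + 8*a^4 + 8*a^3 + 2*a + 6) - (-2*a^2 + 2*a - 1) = a^5 + 8*a^4 + 8*a^3 + 2*a^2 + 7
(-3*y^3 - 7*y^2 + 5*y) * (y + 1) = -3*y^4 - 10*y^3 - 2*y^2 + 5*y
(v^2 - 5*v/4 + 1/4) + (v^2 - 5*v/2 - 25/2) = 2*v^2 - 15*v/4 - 49/4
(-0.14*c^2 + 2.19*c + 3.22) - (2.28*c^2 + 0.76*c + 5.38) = -2.42*c^2 + 1.43*c - 2.16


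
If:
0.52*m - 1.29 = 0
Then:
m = 2.48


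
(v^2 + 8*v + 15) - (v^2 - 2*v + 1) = 10*v + 14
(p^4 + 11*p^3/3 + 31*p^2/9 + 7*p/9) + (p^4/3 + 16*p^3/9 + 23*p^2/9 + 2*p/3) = 4*p^4/3 + 49*p^3/9 + 6*p^2 + 13*p/9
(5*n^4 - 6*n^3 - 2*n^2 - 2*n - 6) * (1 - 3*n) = -15*n^5 + 23*n^4 + 4*n^2 + 16*n - 6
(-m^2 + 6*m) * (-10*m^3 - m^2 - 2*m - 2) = 10*m^5 - 59*m^4 - 4*m^3 - 10*m^2 - 12*m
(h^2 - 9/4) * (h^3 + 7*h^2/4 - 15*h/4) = h^5 + 7*h^4/4 - 6*h^3 - 63*h^2/16 + 135*h/16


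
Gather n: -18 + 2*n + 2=2*n - 16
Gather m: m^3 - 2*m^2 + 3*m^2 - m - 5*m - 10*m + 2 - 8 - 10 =m^3 + m^2 - 16*m - 16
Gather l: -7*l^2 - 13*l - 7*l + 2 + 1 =-7*l^2 - 20*l + 3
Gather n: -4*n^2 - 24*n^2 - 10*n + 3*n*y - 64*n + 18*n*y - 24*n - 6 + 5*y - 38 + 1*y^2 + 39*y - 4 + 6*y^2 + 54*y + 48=-28*n^2 + n*(21*y - 98) + 7*y^2 + 98*y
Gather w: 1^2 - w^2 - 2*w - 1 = -w^2 - 2*w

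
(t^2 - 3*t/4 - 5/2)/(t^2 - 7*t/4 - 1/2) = (4*t + 5)/(4*t + 1)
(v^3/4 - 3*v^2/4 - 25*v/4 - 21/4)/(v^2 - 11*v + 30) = (v^3 - 3*v^2 - 25*v - 21)/(4*(v^2 - 11*v + 30))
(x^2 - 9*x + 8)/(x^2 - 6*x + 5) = (x - 8)/(x - 5)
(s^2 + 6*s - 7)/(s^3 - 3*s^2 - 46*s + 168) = (s - 1)/(s^2 - 10*s + 24)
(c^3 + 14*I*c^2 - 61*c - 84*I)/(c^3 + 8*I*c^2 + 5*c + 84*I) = (c + 3*I)/(c - 3*I)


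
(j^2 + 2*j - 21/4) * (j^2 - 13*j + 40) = j^4 - 11*j^3 + 35*j^2/4 + 593*j/4 - 210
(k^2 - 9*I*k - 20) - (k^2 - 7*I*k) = -2*I*k - 20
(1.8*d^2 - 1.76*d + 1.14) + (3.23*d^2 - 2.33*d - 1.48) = 5.03*d^2 - 4.09*d - 0.34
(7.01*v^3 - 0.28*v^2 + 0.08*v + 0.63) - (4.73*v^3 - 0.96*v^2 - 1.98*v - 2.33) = 2.28*v^3 + 0.68*v^2 + 2.06*v + 2.96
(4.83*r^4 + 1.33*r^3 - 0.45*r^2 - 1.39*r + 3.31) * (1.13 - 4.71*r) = -22.7493*r^5 - 0.806400000000001*r^4 + 3.6224*r^3 + 6.0384*r^2 - 17.1608*r + 3.7403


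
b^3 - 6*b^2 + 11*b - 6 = (b - 3)*(b - 2)*(b - 1)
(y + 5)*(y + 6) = y^2 + 11*y + 30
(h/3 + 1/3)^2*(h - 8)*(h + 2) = h^4/9 - 4*h^3/9 - 3*h^2 - 38*h/9 - 16/9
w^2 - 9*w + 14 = (w - 7)*(w - 2)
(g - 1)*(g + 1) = g^2 - 1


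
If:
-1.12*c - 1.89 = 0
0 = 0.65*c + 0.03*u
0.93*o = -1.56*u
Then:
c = -1.69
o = -61.33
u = 36.56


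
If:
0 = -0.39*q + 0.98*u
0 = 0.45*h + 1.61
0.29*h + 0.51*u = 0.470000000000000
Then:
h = -3.58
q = 7.43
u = 2.96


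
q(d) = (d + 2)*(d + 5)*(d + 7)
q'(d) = (d + 2)*(d + 5) + (d + 2)*(d + 7) + (d + 5)*(d + 7) = 3*d^2 + 28*d + 59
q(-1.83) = 2.79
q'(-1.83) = 17.81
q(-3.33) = -8.15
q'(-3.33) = -0.97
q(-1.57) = 8.01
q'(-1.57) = 22.43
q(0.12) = 77.28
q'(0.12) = 62.40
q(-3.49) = -7.90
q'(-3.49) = -2.18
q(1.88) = 237.05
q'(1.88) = 122.24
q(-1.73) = 4.65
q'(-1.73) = 19.54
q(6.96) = 1495.98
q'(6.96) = 399.20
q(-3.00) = -8.00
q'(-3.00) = 2.00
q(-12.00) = -350.00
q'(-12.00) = 155.00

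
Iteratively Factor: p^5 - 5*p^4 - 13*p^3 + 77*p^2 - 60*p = (p - 1)*(p^4 - 4*p^3 - 17*p^2 + 60*p) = (p - 1)*(p + 4)*(p^3 - 8*p^2 + 15*p) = (p - 5)*(p - 1)*(p + 4)*(p^2 - 3*p) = (p - 5)*(p - 3)*(p - 1)*(p + 4)*(p)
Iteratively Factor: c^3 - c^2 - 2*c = (c + 1)*(c^2 - 2*c) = (c - 2)*(c + 1)*(c)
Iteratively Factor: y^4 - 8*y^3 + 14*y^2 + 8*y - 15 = (y - 3)*(y^3 - 5*y^2 - y + 5) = (y - 3)*(y + 1)*(y^2 - 6*y + 5) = (y - 3)*(y - 1)*(y + 1)*(y - 5)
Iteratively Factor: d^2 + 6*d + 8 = (d + 2)*(d + 4)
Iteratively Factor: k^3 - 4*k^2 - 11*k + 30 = (k + 3)*(k^2 - 7*k + 10) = (k - 2)*(k + 3)*(k - 5)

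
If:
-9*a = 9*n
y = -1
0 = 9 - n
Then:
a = -9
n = 9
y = -1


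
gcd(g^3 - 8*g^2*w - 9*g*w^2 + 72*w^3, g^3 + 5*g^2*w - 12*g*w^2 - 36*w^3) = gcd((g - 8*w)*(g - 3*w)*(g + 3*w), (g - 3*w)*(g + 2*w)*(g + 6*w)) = -g + 3*w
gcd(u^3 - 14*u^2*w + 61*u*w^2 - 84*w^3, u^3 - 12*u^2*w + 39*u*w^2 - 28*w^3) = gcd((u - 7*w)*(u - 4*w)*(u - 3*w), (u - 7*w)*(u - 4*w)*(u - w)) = u^2 - 11*u*w + 28*w^2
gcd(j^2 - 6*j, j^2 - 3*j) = j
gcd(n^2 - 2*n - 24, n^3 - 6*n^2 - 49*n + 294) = n - 6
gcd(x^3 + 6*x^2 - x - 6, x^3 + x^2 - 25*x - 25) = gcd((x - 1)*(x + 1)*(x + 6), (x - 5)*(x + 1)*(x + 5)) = x + 1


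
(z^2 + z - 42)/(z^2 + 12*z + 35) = (z - 6)/(z + 5)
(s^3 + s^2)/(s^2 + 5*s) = s*(s + 1)/(s + 5)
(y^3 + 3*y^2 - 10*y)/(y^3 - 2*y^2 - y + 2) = y*(y + 5)/(y^2 - 1)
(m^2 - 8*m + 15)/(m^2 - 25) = (m - 3)/(m + 5)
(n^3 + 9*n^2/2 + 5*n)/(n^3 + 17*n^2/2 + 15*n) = (n + 2)/(n + 6)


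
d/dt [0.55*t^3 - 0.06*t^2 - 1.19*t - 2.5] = 1.65*t^2 - 0.12*t - 1.19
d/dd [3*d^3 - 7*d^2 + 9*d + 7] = 9*d^2 - 14*d + 9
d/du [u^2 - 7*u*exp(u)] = -7*u*exp(u) + 2*u - 7*exp(u)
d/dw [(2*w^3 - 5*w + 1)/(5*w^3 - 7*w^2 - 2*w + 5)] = (-14*w^4 + 42*w^3 - 20*w^2 + 14*w - 23)/(25*w^6 - 70*w^5 + 29*w^4 + 78*w^3 - 66*w^2 - 20*w + 25)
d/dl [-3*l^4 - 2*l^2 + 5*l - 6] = -12*l^3 - 4*l + 5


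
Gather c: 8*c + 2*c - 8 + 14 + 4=10*c + 10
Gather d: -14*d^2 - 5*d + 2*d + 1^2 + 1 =-14*d^2 - 3*d + 2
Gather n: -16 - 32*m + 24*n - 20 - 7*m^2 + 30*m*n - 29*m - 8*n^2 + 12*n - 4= -7*m^2 - 61*m - 8*n^2 + n*(30*m + 36) - 40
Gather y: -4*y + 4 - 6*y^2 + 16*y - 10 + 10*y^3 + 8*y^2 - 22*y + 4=10*y^3 + 2*y^2 - 10*y - 2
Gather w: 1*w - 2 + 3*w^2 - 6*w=3*w^2 - 5*w - 2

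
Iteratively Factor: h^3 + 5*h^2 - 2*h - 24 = (h + 4)*(h^2 + h - 6) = (h - 2)*(h + 4)*(h + 3)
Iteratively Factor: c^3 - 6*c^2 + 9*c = (c - 3)*(c^2 - 3*c) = c*(c - 3)*(c - 3)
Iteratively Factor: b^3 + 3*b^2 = (b)*(b^2 + 3*b) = b*(b + 3)*(b)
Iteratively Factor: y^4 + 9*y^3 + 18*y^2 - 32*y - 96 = (y - 2)*(y^3 + 11*y^2 + 40*y + 48) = (y - 2)*(y + 4)*(y^2 + 7*y + 12) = (y - 2)*(y + 4)^2*(y + 3)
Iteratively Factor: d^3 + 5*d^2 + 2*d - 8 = (d + 2)*(d^2 + 3*d - 4) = (d + 2)*(d + 4)*(d - 1)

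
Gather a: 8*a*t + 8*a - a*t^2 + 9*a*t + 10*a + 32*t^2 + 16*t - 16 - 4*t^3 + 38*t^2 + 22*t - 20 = a*(-t^2 + 17*t + 18) - 4*t^3 + 70*t^2 + 38*t - 36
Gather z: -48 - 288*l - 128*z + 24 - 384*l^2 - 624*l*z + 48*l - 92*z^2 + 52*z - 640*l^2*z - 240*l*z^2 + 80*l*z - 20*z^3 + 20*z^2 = -384*l^2 - 240*l - 20*z^3 + z^2*(-240*l - 72) + z*(-640*l^2 - 544*l - 76) - 24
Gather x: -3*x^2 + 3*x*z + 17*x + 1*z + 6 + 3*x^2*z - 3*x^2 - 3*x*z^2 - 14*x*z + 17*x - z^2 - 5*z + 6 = x^2*(3*z - 6) + x*(-3*z^2 - 11*z + 34) - z^2 - 4*z + 12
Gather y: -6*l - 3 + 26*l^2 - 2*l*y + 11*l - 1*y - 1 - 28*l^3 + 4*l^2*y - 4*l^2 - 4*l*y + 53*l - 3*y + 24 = -28*l^3 + 22*l^2 + 58*l + y*(4*l^2 - 6*l - 4) + 20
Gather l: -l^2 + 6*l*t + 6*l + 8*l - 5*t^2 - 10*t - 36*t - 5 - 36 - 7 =-l^2 + l*(6*t + 14) - 5*t^2 - 46*t - 48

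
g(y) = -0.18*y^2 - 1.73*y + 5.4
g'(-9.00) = 1.51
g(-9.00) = 6.39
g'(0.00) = -1.73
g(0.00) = 5.40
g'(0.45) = -1.89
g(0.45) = 4.59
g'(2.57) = -2.66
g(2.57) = -0.23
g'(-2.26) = -0.92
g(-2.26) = 8.39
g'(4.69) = -3.42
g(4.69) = -6.67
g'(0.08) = -1.76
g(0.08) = 5.26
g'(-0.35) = -1.60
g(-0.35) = 5.98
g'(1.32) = -2.21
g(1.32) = 2.80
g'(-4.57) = -0.08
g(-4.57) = 9.55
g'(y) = -0.36*y - 1.73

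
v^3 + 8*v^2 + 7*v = v*(v + 1)*(v + 7)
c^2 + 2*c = c*(c + 2)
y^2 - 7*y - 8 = (y - 8)*(y + 1)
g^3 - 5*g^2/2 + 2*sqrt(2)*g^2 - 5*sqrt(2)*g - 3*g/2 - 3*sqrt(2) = (g - 3)*(g + 1/2)*(g + 2*sqrt(2))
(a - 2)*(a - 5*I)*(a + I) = a^3 - 2*a^2 - 4*I*a^2 + 5*a + 8*I*a - 10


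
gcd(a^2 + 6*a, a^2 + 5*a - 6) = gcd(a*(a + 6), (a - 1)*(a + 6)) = a + 6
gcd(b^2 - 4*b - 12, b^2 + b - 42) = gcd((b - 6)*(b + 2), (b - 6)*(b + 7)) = b - 6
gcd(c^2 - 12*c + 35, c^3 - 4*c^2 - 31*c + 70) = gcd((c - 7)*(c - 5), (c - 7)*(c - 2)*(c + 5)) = c - 7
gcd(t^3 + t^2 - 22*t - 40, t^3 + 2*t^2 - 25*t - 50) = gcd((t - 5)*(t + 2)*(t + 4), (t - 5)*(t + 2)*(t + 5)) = t^2 - 3*t - 10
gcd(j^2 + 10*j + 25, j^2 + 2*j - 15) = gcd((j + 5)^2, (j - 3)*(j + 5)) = j + 5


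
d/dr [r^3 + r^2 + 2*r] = 3*r^2 + 2*r + 2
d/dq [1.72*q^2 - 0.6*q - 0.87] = 3.44*q - 0.6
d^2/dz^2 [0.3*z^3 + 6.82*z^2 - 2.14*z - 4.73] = 1.8*z + 13.64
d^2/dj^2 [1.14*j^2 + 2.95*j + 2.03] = 2.28000000000000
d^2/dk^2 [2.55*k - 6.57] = 0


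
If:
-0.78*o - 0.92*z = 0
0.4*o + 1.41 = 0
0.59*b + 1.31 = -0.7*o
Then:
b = 1.96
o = -3.52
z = 2.99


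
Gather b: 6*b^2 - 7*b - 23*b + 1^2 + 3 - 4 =6*b^2 - 30*b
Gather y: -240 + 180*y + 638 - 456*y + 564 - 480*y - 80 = 882 - 756*y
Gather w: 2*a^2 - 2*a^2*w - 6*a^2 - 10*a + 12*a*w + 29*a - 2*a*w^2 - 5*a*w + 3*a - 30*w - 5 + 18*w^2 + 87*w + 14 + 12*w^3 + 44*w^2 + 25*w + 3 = -4*a^2 + 22*a + 12*w^3 + w^2*(62 - 2*a) + w*(-2*a^2 + 7*a + 82) + 12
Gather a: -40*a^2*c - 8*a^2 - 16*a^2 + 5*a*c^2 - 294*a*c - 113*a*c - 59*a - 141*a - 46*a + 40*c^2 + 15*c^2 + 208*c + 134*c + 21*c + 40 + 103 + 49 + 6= a^2*(-40*c - 24) + a*(5*c^2 - 407*c - 246) + 55*c^2 + 363*c + 198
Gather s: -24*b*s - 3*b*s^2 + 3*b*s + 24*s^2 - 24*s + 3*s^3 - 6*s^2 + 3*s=3*s^3 + s^2*(18 - 3*b) + s*(-21*b - 21)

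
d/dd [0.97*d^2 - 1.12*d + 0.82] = 1.94*d - 1.12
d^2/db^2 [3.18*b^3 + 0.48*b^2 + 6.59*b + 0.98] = 19.08*b + 0.96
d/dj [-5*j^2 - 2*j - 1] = -10*j - 2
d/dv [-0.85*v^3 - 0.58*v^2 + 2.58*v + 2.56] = -2.55*v^2 - 1.16*v + 2.58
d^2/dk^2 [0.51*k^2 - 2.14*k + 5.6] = 1.02000000000000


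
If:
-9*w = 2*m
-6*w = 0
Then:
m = 0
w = 0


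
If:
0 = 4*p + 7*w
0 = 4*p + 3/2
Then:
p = -3/8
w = 3/14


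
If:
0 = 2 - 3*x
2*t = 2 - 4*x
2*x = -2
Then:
No Solution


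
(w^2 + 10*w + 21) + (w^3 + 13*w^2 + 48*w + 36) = w^3 + 14*w^2 + 58*w + 57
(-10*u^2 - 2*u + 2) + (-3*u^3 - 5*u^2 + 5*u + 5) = -3*u^3 - 15*u^2 + 3*u + 7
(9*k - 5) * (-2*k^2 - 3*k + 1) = -18*k^3 - 17*k^2 + 24*k - 5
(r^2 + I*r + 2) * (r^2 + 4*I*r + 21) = r^4 + 5*I*r^3 + 19*r^2 + 29*I*r + 42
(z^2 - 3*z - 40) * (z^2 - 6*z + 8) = z^4 - 9*z^3 - 14*z^2 + 216*z - 320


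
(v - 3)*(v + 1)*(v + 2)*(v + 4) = v^4 + 4*v^3 - 7*v^2 - 34*v - 24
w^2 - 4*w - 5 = (w - 5)*(w + 1)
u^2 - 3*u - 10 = (u - 5)*(u + 2)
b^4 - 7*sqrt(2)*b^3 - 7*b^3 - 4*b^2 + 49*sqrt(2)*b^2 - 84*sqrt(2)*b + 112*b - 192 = (b - 4)*(b - 3)*(b - 8*sqrt(2))*(b + sqrt(2))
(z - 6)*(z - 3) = z^2 - 9*z + 18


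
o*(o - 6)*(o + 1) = o^3 - 5*o^2 - 6*o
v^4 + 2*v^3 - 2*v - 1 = (v - 1)*(v + 1)^3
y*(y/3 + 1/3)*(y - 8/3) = y^3/3 - 5*y^2/9 - 8*y/9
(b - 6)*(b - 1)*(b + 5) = b^3 - 2*b^2 - 29*b + 30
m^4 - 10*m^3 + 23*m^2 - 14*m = m*(m - 7)*(m - 2)*(m - 1)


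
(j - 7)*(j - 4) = j^2 - 11*j + 28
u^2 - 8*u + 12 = (u - 6)*(u - 2)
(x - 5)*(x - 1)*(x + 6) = x^3 - 31*x + 30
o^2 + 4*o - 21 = (o - 3)*(o + 7)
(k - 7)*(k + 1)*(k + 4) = k^3 - 2*k^2 - 31*k - 28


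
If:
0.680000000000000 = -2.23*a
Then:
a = -0.30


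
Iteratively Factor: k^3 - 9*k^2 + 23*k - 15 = (k - 1)*(k^2 - 8*k + 15) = (k - 5)*(k - 1)*(k - 3)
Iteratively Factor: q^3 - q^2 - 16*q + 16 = (q + 4)*(q^2 - 5*q + 4) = (q - 4)*(q + 4)*(q - 1)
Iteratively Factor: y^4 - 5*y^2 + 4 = (y + 2)*(y^3 - 2*y^2 - y + 2) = (y + 1)*(y + 2)*(y^2 - 3*y + 2) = (y - 2)*(y + 1)*(y + 2)*(y - 1)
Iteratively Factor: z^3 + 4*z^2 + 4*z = (z)*(z^2 + 4*z + 4) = z*(z + 2)*(z + 2)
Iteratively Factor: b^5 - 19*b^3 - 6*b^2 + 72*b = (b + 3)*(b^4 - 3*b^3 - 10*b^2 + 24*b) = (b - 2)*(b + 3)*(b^3 - b^2 - 12*b) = (b - 4)*(b - 2)*(b + 3)*(b^2 + 3*b) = (b - 4)*(b - 2)*(b + 3)^2*(b)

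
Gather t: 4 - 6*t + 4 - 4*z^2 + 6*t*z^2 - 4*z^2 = t*(6*z^2 - 6) - 8*z^2 + 8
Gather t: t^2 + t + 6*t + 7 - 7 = t^2 + 7*t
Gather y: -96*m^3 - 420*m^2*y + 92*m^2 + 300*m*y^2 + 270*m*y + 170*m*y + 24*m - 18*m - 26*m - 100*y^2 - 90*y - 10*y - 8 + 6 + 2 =-96*m^3 + 92*m^2 - 20*m + y^2*(300*m - 100) + y*(-420*m^2 + 440*m - 100)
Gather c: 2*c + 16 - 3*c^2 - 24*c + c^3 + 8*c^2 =c^3 + 5*c^2 - 22*c + 16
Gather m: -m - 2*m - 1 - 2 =-3*m - 3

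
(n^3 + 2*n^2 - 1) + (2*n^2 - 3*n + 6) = n^3 + 4*n^2 - 3*n + 5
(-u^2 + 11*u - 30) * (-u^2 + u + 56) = u^4 - 12*u^3 - 15*u^2 + 586*u - 1680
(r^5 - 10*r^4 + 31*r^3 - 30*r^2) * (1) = r^5 - 10*r^4 + 31*r^3 - 30*r^2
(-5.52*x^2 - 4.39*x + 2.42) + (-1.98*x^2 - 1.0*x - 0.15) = -7.5*x^2 - 5.39*x + 2.27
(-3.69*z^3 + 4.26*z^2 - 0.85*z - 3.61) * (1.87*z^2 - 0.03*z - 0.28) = -6.9003*z^5 + 8.0769*z^4 - 0.6841*z^3 - 7.918*z^2 + 0.3463*z + 1.0108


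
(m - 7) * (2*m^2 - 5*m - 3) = 2*m^3 - 19*m^2 + 32*m + 21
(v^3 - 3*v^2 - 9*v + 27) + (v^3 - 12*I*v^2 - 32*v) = 2*v^3 - 3*v^2 - 12*I*v^2 - 41*v + 27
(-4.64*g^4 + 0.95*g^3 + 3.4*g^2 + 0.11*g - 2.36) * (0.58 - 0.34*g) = 1.5776*g^5 - 3.0142*g^4 - 0.605*g^3 + 1.9346*g^2 + 0.8662*g - 1.3688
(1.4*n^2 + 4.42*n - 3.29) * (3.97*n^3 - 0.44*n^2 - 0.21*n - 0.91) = 5.558*n^5 + 16.9314*n^4 - 15.3001*n^3 - 0.7546*n^2 - 3.3313*n + 2.9939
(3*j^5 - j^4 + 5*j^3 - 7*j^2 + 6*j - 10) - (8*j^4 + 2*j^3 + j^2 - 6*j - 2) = 3*j^5 - 9*j^4 + 3*j^3 - 8*j^2 + 12*j - 8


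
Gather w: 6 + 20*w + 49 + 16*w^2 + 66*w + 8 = 16*w^2 + 86*w + 63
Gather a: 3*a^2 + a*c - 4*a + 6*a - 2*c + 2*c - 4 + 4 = 3*a^2 + a*(c + 2)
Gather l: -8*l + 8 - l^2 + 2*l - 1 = -l^2 - 6*l + 7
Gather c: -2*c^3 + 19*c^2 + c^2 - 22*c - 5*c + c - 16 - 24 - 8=-2*c^3 + 20*c^2 - 26*c - 48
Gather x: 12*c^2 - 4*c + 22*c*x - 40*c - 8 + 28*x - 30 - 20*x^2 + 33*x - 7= 12*c^2 - 44*c - 20*x^2 + x*(22*c + 61) - 45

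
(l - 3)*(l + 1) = l^2 - 2*l - 3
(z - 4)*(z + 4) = z^2 - 16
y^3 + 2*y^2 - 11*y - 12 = (y - 3)*(y + 1)*(y + 4)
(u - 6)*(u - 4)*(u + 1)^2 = u^4 - 8*u^3 + 5*u^2 + 38*u + 24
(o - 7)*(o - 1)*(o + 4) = o^3 - 4*o^2 - 25*o + 28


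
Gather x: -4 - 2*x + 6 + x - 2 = -x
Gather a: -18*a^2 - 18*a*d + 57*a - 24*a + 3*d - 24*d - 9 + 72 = -18*a^2 + a*(33 - 18*d) - 21*d + 63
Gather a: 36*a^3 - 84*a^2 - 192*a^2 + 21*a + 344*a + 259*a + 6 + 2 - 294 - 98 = 36*a^3 - 276*a^2 + 624*a - 384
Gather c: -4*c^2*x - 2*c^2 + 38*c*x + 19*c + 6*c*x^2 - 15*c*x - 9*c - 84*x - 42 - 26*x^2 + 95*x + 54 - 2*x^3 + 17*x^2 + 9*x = c^2*(-4*x - 2) + c*(6*x^2 + 23*x + 10) - 2*x^3 - 9*x^2 + 20*x + 12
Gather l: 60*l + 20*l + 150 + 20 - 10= 80*l + 160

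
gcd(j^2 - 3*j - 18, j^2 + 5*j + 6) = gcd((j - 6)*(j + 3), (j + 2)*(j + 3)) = j + 3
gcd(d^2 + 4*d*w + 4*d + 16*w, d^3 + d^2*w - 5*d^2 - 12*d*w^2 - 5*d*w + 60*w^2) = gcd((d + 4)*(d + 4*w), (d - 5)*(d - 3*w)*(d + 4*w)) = d + 4*w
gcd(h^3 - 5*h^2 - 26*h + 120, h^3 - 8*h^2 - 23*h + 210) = h^2 - h - 30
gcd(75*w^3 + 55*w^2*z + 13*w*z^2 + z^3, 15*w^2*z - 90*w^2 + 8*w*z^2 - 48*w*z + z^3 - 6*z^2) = 15*w^2 + 8*w*z + z^2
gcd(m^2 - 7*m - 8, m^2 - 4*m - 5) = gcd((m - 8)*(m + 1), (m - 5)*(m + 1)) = m + 1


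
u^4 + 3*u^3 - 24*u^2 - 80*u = u*(u - 5)*(u + 4)^2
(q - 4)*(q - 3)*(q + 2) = q^3 - 5*q^2 - 2*q + 24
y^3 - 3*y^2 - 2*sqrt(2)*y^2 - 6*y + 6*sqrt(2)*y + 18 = (y - 3)*(y - 3*sqrt(2))*(y + sqrt(2))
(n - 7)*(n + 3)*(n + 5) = n^3 + n^2 - 41*n - 105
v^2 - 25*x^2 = (v - 5*x)*(v + 5*x)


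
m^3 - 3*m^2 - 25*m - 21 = (m - 7)*(m + 1)*(m + 3)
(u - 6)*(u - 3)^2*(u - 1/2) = u^4 - 25*u^3/2 + 51*u^2 - 153*u/2 + 27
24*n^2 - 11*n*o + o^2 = (-8*n + o)*(-3*n + o)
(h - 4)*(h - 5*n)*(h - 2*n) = h^3 - 7*h^2*n - 4*h^2 + 10*h*n^2 + 28*h*n - 40*n^2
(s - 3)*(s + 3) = s^2 - 9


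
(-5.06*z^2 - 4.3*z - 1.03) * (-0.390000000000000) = 1.9734*z^2 + 1.677*z + 0.4017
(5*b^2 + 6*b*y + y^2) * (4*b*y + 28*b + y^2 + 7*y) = 20*b^3*y + 140*b^3 + 29*b^2*y^2 + 203*b^2*y + 10*b*y^3 + 70*b*y^2 + y^4 + 7*y^3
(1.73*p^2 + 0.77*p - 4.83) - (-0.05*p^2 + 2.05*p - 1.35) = 1.78*p^2 - 1.28*p - 3.48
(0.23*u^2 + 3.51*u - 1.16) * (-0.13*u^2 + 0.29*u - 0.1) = -0.0299*u^4 - 0.3896*u^3 + 1.1457*u^2 - 0.6874*u + 0.116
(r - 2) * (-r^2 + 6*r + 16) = -r^3 + 8*r^2 + 4*r - 32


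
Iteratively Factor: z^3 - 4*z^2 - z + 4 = (z + 1)*(z^2 - 5*z + 4) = (z - 4)*(z + 1)*(z - 1)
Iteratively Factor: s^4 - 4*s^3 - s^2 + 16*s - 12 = (s + 2)*(s^3 - 6*s^2 + 11*s - 6) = (s - 1)*(s + 2)*(s^2 - 5*s + 6) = (s - 2)*(s - 1)*(s + 2)*(s - 3)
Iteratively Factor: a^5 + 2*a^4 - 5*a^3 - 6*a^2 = (a)*(a^4 + 2*a^3 - 5*a^2 - 6*a) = a^2*(a^3 + 2*a^2 - 5*a - 6) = a^2*(a + 3)*(a^2 - a - 2) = a^2*(a + 1)*(a + 3)*(a - 2)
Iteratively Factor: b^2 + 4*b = (b)*(b + 4)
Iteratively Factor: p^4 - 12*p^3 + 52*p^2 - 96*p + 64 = (p - 2)*(p^3 - 10*p^2 + 32*p - 32) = (p - 4)*(p - 2)*(p^2 - 6*p + 8) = (p - 4)*(p - 2)^2*(p - 4)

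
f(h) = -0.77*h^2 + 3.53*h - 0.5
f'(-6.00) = 12.77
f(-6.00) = -49.40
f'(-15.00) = 26.63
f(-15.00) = -226.70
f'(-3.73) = 9.27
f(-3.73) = -24.38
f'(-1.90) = 6.46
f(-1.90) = -9.99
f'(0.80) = 2.30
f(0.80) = 1.83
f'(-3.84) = 9.44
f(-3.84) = -25.41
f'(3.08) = -1.21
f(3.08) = 3.07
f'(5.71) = -5.26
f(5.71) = -5.45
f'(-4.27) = 10.11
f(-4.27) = -29.61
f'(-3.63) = 9.12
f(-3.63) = -23.46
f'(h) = 3.53 - 1.54*h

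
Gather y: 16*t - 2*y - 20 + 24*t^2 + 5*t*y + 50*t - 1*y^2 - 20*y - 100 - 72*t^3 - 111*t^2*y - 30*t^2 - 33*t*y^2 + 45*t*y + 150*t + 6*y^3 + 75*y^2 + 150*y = -72*t^3 - 6*t^2 + 216*t + 6*y^3 + y^2*(74 - 33*t) + y*(-111*t^2 + 50*t + 128) - 120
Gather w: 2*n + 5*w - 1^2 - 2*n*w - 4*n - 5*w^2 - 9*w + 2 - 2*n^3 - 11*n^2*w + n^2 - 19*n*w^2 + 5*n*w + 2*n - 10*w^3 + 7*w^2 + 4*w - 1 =-2*n^3 + n^2 - 10*w^3 + w^2*(2 - 19*n) + w*(-11*n^2 + 3*n)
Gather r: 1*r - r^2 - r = -r^2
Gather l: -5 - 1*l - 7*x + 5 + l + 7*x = 0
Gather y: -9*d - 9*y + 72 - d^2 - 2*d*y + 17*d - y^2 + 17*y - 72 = -d^2 + 8*d - y^2 + y*(8 - 2*d)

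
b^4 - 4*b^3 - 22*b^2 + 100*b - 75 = (b - 5)*(b - 3)*(b - 1)*(b + 5)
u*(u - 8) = u^2 - 8*u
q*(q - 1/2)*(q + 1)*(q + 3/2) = q^4 + 2*q^3 + q^2/4 - 3*q/4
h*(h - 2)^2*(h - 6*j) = h^4 - 6*h^3*j - 4*h^3 + 24*h^2*j + 4*h^2 - 24*h*j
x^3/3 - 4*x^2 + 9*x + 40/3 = (x/3 + 1/3)*(x - 8)*(x - 5)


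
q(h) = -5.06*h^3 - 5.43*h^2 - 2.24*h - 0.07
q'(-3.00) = -106.28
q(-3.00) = 94.40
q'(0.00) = -2.24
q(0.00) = -0.07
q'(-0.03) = -1.93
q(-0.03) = -0.01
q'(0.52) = -11.99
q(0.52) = -3.41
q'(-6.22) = -521.98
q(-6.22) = 1021.43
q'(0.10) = -3.48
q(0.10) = -0.35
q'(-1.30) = -13.78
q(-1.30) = 4.78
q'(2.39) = -114.91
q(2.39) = -105.52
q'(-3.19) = -122.07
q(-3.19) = 116.08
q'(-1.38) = -16.16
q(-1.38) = 5.98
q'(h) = -15.18*h^2 - 10.86*h - 2.24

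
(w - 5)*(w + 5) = w^2 - 25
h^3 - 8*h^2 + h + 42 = (h - 7)*(h - 3)*(h + 2)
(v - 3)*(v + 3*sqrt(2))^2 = v^3 - 3*v^2 + 6*sqrt(2)*v^2 - 18*sqrt(2)*v + 18*v - 54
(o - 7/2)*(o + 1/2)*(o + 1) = o^3 - 2*o^2 - 19*o/4 - 7/4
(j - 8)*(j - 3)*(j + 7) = j^3 - 4*j^2 - 53*j + 168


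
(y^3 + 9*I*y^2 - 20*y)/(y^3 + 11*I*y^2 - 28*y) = (y + 5*I)/(y + 7*I)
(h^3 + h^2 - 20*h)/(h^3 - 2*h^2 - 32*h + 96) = h*(h + 5)/(h^2 + 2*h - 24)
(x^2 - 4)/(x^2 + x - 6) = (x + 2)/(x + 3)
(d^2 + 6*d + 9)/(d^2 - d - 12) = (d + 3)/(d - 4)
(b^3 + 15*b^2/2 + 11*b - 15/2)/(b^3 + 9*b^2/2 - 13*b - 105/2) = (2*b - 1)/(2*b - 7)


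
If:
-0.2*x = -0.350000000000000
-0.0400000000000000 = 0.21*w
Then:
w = -0.19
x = 1.75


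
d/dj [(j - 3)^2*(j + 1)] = (j - 3)*(3*j - 1)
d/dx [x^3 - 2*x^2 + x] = 3*x^2 - 4*x + 1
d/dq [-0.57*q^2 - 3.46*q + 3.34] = -1.14*q - 3.46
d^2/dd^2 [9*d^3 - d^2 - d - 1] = 54*d - 2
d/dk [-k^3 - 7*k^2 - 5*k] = -3*k^2 - 14*k - 5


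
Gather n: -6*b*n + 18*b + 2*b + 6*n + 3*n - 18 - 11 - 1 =20*b + n*(9 - 6*b) - 30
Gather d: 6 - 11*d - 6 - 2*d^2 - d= -2*d^2 - 12*d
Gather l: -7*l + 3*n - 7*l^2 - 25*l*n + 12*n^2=-7*l^2 + l*(-25*n - 7) + 12*n^2 + 3*n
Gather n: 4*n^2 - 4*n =4*n^2 - 4*n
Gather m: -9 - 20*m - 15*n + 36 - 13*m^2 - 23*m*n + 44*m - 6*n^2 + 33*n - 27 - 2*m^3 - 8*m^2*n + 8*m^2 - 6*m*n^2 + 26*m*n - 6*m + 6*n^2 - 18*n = -2*m^3 + m^2*(-8*n - 5) + m*(-6*n^2 + 3*n + 18)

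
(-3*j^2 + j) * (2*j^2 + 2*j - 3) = -6*j^4 - 4*j^3 + 11*j^2 - 3*j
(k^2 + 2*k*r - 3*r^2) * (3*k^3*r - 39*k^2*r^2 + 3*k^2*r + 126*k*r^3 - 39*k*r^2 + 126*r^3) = 3*k^5*r - 33*k^4*r^2 + 3*k^4*r + 39*k^3*r^3 - 33*k^3*r^2 + 369*k^2*r^4 + 39*k^2*r^3 - 378*k*r^5 + 369*k*r^4 - 378*r^5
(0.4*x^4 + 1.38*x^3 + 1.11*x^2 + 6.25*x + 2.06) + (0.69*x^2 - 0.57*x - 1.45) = 0.4*x^4 + 1.38*x^3 + 1.8*x^2 + 5.68*x + 0.61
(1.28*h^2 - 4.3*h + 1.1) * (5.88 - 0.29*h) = -0.3712*h^3 + 8.7734*h^2 - 25.603*h + 6.468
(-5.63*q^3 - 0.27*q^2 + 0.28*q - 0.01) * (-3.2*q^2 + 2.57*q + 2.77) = 18.016*q^5 - 13.6051*q^4 - 17.185*q^3 + 0.00370000000000001*q^2 + 0.7499*q - 0.0277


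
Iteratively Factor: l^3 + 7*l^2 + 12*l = (l + 3)*(l^2 + 4*l) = l*(l + 3)*(l + 4)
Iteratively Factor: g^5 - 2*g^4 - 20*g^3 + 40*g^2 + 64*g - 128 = (g - 2)*(g^4 - 20*g^2 + 64) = (g - 2)*(g + 4)*(g^3 - 4*g^2 - 4*g + 16) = (g - 2)*(g + 2)*(g + 4)*(g^2 - 6*g + 8) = (g - 4)*(g - 2)*(g + 2)*(g + 4)*(g - 2)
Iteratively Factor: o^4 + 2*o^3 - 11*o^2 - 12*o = (o + 1)*(o^3 + o^2 - 12*o) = (o - 3)*(o + 1)*(o^2 + 4*o) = o*(o - 3)*(o + 1)*(o + 4)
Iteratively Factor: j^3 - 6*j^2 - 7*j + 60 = (j + 3)*(j^2 - 9*j + 20) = (j - 5)*(j + 3)*(j - 4)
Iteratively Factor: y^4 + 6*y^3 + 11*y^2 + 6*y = (y + 1)*(y^3 + 5*y^2 + 6*y) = (y + 1)*(y + 2)*(y^2 + 3*y) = (y + 1)*(y + 2)*(y + 3)*(y)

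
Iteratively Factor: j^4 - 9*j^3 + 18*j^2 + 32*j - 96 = (j + 2)*(j^3 - 11*j^2 + 40*j - 48) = (j - 4)*(j + 2)*(j^2 - 7*j + 12) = (j - 4)^2*(j + 2)*(j - 3)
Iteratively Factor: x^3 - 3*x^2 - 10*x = (x - 5)*(x^2 + 2*x) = (x - 5)*(x + 2)*(x)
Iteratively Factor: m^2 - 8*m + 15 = (m - 3)*(m - 5)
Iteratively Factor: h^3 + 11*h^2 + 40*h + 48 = (h + 3)*(h^2 + 8*h + 16) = (h + 3)*(h + 4)*(h + 4)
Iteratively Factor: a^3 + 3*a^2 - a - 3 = (a + 1)*(a^2 + 2*a - 3) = (a - 1)*(a + 1)*(a + 3)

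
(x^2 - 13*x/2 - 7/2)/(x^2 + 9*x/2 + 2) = (x - 7)/(x + 4)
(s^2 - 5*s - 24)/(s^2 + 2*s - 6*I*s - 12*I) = (s^2 - 5*s - 24)/(s^2 + s*(2 - 6*I) - 12*I)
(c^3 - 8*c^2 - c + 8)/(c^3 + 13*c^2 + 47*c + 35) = (c^2 - 9*c + 8)/(c^2 + 12*c + 35)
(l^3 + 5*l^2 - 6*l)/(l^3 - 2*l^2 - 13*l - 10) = l*(-l^2 - 5*l + 6)/(-l^3 + 2*l^2 + 13*l + 10)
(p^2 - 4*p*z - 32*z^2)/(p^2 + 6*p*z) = (p^2 - 4*p*z - 32*z^2)/(p*(p + 6*z))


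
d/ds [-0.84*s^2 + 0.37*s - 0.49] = 0.37 - 1.68*s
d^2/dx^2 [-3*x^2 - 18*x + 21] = -6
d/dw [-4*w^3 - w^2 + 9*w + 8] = -12*w^2 - 2*w + 9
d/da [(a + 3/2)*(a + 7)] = 2*a + 17/2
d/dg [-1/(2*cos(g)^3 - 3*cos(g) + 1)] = -3*sin(g)*cos(2*g)/(2*cos(g)^3 - 3*cos(g) + 1)^2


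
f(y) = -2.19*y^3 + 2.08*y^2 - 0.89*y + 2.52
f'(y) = -6.57*y^2 + 4.16*y - 0.89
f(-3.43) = 118.42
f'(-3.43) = -92.45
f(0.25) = 2.39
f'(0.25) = -0.26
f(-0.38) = 3.28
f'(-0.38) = -3.42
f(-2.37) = 45.47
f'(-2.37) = -47.65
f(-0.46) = 3.58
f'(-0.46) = -4.19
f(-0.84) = 6.03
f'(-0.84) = -9.02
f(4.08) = -115.23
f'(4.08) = -93.28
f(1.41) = -0.74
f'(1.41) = -8.09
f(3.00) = -40.56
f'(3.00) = -47.54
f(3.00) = -40.56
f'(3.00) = -47.54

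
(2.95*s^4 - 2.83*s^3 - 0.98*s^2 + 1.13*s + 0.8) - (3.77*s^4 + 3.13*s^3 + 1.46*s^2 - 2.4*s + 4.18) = -0.82*s^4 - 5.96*s^3 - 2.44*s^2 + 3.53*s - 3.38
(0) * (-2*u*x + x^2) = 0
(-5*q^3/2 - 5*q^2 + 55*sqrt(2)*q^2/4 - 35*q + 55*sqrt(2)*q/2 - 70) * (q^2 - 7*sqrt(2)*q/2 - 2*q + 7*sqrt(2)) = -5*q^5/2 + 45*sqrt(2)*q^4/2 - 485*q^3/4 + 65*sqrt(2)*q^2/2 + 525*q - 490*sqrt(2)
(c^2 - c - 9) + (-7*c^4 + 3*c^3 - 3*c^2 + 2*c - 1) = -7*c^4 + 3*c^3 - 2*c^2 + c - 10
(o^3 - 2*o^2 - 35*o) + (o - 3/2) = o^3 - 2*o^2 - 34*o - 3/2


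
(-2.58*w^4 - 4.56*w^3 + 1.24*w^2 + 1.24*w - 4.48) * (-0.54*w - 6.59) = 1.3932*w^5 + 19.4646*w^4 + 29.3808*w^3 - 8.8412*w^2 - 5.7524*w + 29.5232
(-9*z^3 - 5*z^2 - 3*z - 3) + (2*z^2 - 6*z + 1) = -9*z^3 - 3*z^2 - 9*z - 2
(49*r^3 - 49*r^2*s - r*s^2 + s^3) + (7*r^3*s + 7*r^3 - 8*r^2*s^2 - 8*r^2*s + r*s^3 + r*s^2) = 7*r^3*s + 56*r^3 - 8*r^2*s^2 - 57*r^2*s + r*s^3 + s^3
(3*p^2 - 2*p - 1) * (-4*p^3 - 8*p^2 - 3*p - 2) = -12*p^5 - 16*p^4 + 11*p^3 + 8*p^2 + 7*p + 2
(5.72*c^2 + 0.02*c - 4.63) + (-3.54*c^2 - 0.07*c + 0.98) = 2.18*c^2 - 0.05*c - 3.65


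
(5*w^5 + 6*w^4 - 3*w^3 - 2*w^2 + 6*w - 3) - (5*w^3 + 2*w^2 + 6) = 5*w^5 + 6*w^4 - 8*w^3 - 4*w^2 + 6*w - 9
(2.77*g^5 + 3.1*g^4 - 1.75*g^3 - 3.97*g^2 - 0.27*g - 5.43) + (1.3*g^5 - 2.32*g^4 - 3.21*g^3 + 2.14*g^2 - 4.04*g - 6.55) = 4.07*g^5 + 0.78*g^4 - 4.96*g^3 - 1.83*g^2 - 4.31*g - 11.98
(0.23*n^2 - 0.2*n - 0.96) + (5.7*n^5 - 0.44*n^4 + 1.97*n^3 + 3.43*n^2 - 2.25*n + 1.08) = 5.7*n^5 - 0.44*n^4 + 1.97*n^3 + 3.66*n^2 - 2.45*n + 0.12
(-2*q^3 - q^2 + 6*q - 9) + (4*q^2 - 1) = -2*q^3 + 3*q^2 + 6*q - 10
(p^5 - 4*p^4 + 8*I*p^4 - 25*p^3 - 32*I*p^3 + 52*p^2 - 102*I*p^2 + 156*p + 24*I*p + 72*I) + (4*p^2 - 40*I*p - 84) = p^5 - 4*p^4 + 8*I*p^4 - 25*p^3 - 32*I*p^3 + 56*p^2 - 102*I*p^2 + 156*p - 16*I*p - 84 + 72*I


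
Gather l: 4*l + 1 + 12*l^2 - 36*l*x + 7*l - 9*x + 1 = 12*l^2 + l*(11 - 36*x) - 9*x + 2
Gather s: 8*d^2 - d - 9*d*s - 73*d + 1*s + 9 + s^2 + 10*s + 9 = 8*d^2 - 74*d + s^2 + s*(11 - 9*d) + 18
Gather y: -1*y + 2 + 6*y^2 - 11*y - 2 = 6*y^2 - 12*y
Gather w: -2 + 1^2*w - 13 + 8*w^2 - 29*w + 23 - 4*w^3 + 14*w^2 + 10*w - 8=-4*w^3 + 22*w^2 - 18*w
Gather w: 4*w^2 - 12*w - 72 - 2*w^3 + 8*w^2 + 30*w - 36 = -2*w^3 + 12*w^2 + 18*w - 108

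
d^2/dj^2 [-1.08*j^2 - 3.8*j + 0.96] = -2.16000000000000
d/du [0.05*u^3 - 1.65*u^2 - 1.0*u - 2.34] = 0.15*u^2 - 3.3*u - 1.0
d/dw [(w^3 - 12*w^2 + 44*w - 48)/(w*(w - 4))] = 1 - 12/w^2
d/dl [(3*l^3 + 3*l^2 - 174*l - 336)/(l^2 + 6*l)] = 3*(l^4 + 12*l^3 + 64*l^2 + 224*l + 672)/(l^2*(l^2 + 12*l + 36))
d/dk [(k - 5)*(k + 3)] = 2*k - 2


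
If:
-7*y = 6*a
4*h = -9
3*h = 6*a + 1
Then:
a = -31/24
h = -9/4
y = 31/28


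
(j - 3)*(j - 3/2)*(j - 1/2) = j^3 - 5*j^2 + 27*j/4 - 9/4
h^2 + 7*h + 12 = (h + 3)*(h + 4)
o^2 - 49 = (o - 7)*(o + 7)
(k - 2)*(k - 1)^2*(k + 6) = k^4 + 2*k^3 - 19*k^2 + 28*k - 12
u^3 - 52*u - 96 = (u - 8)*(u + 2)*(u + 6)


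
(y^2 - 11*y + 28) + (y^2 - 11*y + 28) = 2*y^2 - 22*y + 56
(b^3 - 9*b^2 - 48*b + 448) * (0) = 0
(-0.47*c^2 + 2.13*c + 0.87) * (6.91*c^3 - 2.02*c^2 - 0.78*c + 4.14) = -3.2477*c^5 + 15.6677*c^4 + 2.0757*c^3 - 5.3646*c^2 + 8.1396*c + 3.6018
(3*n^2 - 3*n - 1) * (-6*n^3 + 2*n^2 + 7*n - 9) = -18*n^5 + 24*n^4 + 21*n^3 - 50*n^2 + 20*n + 9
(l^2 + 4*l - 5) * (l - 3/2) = l^3 + 5*l^2/2 - 11*l + 15/2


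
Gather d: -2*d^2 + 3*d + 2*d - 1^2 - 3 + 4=-2*d^2 + 5*d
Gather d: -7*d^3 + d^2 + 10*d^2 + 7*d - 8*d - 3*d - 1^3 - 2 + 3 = -7*d^3 + 11*d^2 - 4*d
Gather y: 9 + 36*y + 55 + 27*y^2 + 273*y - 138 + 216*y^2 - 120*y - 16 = 243*y^2 + 189*y - 90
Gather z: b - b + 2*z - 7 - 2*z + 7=0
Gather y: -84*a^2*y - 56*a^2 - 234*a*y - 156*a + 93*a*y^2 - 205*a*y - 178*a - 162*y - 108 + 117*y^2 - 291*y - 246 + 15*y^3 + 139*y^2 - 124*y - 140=-56*a^2 - 334*a + 15*y^3 + y^2*(93*a + 256) + y*(-84*a^2 - 439*a - 577) - 494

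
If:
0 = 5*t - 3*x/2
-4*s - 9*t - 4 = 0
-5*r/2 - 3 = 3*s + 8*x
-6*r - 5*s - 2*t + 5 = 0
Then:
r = 4780/3423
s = -691/1141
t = -200/1141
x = -2000/3423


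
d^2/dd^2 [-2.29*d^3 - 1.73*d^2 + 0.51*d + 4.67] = -13.74*d - 3.46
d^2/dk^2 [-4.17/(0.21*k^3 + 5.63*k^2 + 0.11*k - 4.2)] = ((5.2542*k + 46.9542)*(0.21*k^3 + 5.63*k^2 + 0.11*k - 4.2) - 4.17*(0.63*k^2 + 11.26*k + 0.11)*(1.26*k^2 + 22.52*k + 0.22))/(0.21*k^3 + 5.63*k^2 + 0.11*k - 4.2)^3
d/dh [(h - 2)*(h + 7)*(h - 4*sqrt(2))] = 3*h^2 - 8*sqrt(2)*h + 10*h - 20*sqrt(2) - 14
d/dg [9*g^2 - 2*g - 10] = 18*g - 2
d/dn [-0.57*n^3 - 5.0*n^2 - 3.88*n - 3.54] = -1.71*n^2 - 10.0*n - 3.88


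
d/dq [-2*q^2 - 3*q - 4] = -4*q - 3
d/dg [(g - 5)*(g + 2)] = 2*g - 3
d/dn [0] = 0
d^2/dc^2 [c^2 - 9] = 2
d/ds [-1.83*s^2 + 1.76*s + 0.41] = 1.76 - 3.66*s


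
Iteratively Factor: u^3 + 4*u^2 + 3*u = (u)*(u^2 + 4*u + 3) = u*(u + 3)*(u + 1)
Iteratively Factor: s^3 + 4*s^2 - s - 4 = (s - 1)*(s^2 + 5*s + 4) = (s - 1)*(s + 1)*(s + 4)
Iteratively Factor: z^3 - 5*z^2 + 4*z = (z - 4)*(z^2 - z) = z*(z - 4)*(z - 1)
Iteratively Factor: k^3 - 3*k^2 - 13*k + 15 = (k - 5)*(k^2 + 2*k - 3) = (k - 5)*(k + 3)*(k - 1)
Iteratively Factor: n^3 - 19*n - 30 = (n - 5)*(n^2 + 5*n + 6) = (n - 5)*(n + 3)*(n + 2)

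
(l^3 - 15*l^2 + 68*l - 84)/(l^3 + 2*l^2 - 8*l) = (l^2 - 13*l + 42)/(l*(l + 4))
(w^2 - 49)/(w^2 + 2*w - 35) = (w - 7)/(w - 5)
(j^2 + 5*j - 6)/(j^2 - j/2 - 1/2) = 2*(j + 6)/(2*j + 1)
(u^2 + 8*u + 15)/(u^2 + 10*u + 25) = (u + 3)/(u + 5)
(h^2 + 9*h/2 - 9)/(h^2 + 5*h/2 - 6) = (h + 6)/(h + 4)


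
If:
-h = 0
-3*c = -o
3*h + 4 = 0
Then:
No Solution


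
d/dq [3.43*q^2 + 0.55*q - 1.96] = 6.86*q + 0.55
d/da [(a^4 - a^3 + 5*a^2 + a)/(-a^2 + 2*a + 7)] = (-2*a^5 + 7*a^4 + 24*a^3 - 10*a^2 + 70*a + 7)/(a^4 - 4*a^3 - 10*a^2 + 28*a + 49)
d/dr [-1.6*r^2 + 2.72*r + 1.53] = 2.72 - 3.2*r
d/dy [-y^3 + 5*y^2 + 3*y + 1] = -3*y^2 + 10*y + 3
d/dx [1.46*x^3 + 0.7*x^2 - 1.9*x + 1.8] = 4.38*x^2 + 1.4*x - 1.9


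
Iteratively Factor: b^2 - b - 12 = (b - 4)*(b + 3)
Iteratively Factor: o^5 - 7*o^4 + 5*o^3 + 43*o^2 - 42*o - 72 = (o - 4)*(o^4 - 3*o^3 - 7*o^2 + 15*o + 18) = (o - 4)*(o + 1)*(o^3 - 4*o^2 - 3*o + 18) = (o - 4)*(o + 1)*(o + 2)*(o^2 - 6*o + 9) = (o - 4)*(o - 3)*(o + 1)*(o + 2)*(o - 3)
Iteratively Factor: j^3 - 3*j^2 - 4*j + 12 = (j - 2)*(j^2 - j - 6) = (j - 3)*(j - 2)*(j + 2)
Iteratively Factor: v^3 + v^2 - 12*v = (v - 3)*(v^2 + 4*v) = v*(v - 3)*(v + 4)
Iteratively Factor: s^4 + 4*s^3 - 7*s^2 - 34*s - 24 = (s + 2)*(s^3 + 2*s^2 - 11*s - 12) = (s + 2)*(s + 4)*(s^2 - 2*s - 3) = (s - 3)*(s + 2)*(s + 4)*(s + 1)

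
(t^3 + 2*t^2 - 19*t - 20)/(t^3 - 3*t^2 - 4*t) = (t + 5)/t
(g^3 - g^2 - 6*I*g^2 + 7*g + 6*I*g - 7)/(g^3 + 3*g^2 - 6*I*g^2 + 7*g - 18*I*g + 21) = (g - 1)/(g + 3)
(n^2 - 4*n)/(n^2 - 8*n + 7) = n*(n - 4)/(n^2 - 8*n + 7)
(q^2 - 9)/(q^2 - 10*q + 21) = (q + 3)/(q - 7)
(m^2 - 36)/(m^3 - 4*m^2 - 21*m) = (36 - m^2)/(m*(-m^2 + 4*m + 21))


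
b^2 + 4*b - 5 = (b - 1)*(b + 5)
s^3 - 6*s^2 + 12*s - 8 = (s - 2)^3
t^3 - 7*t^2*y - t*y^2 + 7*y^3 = (t - 7*y)*(t - y)*(t + y)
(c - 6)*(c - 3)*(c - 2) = c^3 - 11*c^2 + 36*c - 36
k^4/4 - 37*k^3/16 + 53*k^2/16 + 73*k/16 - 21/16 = (k/4 + 1/4)*(k - 7)*(k - 3)*(k - 1/4)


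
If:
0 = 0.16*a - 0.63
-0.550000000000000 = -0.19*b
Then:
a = 3.94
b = 2.89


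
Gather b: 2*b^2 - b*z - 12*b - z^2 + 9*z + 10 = 2*b^2 + b*(-z - 12) - z^2 + 9*z + 10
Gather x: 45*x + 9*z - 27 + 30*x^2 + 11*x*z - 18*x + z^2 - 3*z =30*x^2 + x*(11*z + 27) + z^2 + 6*z - 27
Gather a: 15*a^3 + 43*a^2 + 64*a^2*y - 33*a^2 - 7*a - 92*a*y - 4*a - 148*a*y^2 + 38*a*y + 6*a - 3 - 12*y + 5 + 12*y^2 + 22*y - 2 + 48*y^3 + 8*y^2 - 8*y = 15*a^3 + a^2*(64*y + 10) + a*(-148*y^2 - 54*y - 5) + 48*y^3 + 20*y^2 + 2*y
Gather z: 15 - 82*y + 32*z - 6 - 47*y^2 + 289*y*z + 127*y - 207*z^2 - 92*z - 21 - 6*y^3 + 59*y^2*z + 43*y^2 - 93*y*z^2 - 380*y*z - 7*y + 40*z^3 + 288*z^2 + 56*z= -6*y^3 - 4*y^2 + 38*y + 40*z^3 + z^2*(81 - 93*y) + z*(59*y^2 - 91*y - 4) - 12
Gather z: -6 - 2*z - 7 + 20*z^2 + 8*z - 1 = 20*z^2 + 6*z - 14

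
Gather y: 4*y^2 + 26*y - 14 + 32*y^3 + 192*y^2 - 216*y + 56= 32*y^3 + 196*y^2 - 190*y + 42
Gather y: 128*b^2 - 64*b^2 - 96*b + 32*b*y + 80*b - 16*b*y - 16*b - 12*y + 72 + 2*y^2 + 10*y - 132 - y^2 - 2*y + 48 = 64*b^2 - 32*b + y^2 + y*(16*b - 4) - 12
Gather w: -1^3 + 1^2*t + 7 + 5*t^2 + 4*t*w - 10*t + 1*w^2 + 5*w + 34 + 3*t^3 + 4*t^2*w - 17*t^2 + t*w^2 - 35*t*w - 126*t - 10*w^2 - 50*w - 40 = 3*t^3 - 12*t^2 - 135*t + w^2*(t - 9) + w*(4*t^2 - 31*t - 45)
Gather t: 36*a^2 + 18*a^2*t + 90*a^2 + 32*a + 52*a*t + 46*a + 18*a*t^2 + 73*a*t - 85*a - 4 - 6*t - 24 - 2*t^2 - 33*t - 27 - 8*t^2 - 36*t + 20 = 126*a^2 - 7*a + t^2*(18*a - 10) + t*(18*a^2 + 125*a - 75) - 35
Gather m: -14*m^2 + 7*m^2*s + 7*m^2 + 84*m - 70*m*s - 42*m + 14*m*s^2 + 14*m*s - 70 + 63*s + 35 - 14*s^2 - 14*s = m^2*(7*s - 7) + m*(14*s^2 - 56*s + 42) - 14*s^2 + 49*s - 35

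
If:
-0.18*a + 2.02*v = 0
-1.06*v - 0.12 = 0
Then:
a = -1.27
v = -0.11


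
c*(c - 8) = c^2 - 8*c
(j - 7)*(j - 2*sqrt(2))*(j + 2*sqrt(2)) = j^3 - 7*j^2 - 8*j + 56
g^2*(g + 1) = g^3 + g^2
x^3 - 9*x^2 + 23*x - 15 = (x - 5)*(x - 3)*(x - 1)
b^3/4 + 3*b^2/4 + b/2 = b*(b/4 + 1/2)*(b + 1)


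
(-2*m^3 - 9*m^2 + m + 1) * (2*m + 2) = -4*m^4 - 22*m^3 - 16*m^2 + 4*m + 2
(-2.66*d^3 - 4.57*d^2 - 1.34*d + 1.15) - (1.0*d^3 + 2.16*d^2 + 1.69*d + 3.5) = -3.66*d^3 - 6.73*d^2 - 3.03*d - 2.35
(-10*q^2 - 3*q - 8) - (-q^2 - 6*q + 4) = -9*q^2 + 3*q - 12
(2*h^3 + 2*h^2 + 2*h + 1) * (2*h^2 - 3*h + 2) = 4*h^5 - 2*h^4 + 2*h^3 + h + 2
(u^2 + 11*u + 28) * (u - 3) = u^3 + 8*u^2 - 5*u - 84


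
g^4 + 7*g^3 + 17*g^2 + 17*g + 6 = (g + 1)^2*(g + 2)*(g + 3)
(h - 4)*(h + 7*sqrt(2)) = h^2 - 4*h + 7*sqrt(2)*h - 28*sqrt(2)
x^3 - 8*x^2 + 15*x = x*(x - 5)*(x - 3)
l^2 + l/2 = l*(l + 1/2)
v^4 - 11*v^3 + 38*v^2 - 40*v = v*(v - 5)*(v - 4)*(v - 2)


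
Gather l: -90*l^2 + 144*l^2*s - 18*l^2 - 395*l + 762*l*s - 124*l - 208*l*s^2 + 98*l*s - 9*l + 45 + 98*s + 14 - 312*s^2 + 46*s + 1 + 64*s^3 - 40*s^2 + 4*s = l^2*(144*s - 108) + l*(-208*s^2 + 860*s - 528) + 64*s^3 - 352*s^2 + 148*s + 60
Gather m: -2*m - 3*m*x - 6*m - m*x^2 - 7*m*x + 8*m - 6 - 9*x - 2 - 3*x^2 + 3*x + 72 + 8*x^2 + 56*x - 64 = m*(-x^2 - 10*x) + 5*x^2 + 50*x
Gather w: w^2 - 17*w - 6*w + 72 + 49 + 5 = w^2 - 23*w + 126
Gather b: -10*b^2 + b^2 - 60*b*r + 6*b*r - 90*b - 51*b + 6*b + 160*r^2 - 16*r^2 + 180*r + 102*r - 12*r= -9*b^2 + b*(-54*r - 135) + 144*r^2 + 270*r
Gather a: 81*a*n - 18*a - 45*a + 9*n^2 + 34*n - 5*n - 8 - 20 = a*(81*n - 63) + 9*n^2 + 29*n - 28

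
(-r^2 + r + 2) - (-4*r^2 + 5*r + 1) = 3*r^2 - 4*r + 1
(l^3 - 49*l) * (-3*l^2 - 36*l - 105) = -3*l^5 - 36*l^4 + 42*l^3 + 1764*l^2 + 5145*l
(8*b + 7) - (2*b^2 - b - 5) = -2*b^2 + 9*b + 12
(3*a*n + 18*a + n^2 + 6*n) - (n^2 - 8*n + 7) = 3*a*n + 18*a + 14*n - 7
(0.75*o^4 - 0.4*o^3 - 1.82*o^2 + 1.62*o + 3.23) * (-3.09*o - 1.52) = -2.3175*o^5 + 0.0959999999999999*o^4 + 6.2318*o^3 - 2.2394*o^2 - 12.4431*o - 4.9096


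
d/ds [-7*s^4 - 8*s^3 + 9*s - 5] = -28*s^3 - 24*s^2 + 9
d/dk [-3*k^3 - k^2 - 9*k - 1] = -9*k^2 - 2*k - 9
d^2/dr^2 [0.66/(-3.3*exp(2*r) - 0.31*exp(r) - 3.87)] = (-0.66*(6.6*exp(r) + 0.31)*(13.2*exp(r) + 0.62)*exp(r) + (8.712*exp(r) + 0.2046)*(3.3*exp(2*r) + 0.31*exp(r) + 3.87))*exp(r)/(3.3*exp(2*r) + 0.31*exp(r) + 3.87)^3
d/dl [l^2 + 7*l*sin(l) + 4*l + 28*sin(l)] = 7*l*cos(l) + 2*l + 7*sin(l) + 28*cos(l) + 4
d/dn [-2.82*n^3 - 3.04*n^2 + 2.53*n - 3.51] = -8.46*n^2 - 6.08*n + 2.53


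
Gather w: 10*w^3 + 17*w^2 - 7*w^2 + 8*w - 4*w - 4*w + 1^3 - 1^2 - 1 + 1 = 10*w^3 + 10*w^2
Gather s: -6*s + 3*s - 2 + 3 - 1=-3*s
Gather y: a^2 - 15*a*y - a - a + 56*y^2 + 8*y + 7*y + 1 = a^2 - 2*a + 56*y^2 + y*(15 - 15*a) + 1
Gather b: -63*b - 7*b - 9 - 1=-70*b - 10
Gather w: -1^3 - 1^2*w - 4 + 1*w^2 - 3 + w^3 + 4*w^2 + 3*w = w^3 + 5*w^2 + 2*w - 8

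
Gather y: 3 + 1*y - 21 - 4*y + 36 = 18 - 3*y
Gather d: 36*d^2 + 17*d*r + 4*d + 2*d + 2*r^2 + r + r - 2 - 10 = 36*d^2 + d*(17*r + 6) + 2*r^2 + 2*r - 12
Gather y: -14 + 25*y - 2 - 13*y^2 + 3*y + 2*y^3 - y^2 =2*y^3 - 14*y^2 + 28*y - 16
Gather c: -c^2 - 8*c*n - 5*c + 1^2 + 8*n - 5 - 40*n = -c^2 + c*(-8*n - 5) - 32*n - 4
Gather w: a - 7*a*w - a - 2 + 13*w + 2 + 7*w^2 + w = 7*w^2 + w*(14 - 7*a)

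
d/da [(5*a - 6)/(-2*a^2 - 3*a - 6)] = 2*(5*a^2 - 12*a - 24)/(4*a^4 + 12*a^3 + 33*a^2 + 36*a + 36)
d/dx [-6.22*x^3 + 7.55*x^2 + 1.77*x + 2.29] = -18.66*x^2 + 15.1*x + 1.77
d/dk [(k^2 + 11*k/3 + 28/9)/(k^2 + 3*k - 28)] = 2*(-3*k^2 - 280*k - 504)/(9*(k^4 + 6*k^3 - 47*k^2 - 168*k + 784))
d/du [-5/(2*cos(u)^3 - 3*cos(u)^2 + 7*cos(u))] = 5*(-6*cos(u)^2 + 6*cos(u) - 7)*sin(u)/((-3*cos(u) + cos(2*u) + 8)^2*cos(u)^2)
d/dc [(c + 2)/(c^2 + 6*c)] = (c*(c + 6) - 2*(c + 2)*(c + 3))/(c^2*(c + 6)^2)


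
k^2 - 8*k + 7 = (k - 7)*(k - 1)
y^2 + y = y*(y + 1)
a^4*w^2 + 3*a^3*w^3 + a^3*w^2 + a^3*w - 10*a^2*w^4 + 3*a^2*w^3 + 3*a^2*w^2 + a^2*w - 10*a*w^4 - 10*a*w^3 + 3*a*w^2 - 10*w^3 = (a - 2*w)*(a + 5*w)*(a*w + 1)*(a*w + w)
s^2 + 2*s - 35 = (s - 5)*(s + 7)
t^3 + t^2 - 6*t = t*(t - 2)*(t + 3)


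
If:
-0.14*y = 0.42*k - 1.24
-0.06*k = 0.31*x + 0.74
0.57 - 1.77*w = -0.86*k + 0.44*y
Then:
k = 2.95238095238095 - 0.333333333333333*y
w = 1.75652407855798 - 0.410546139359699*y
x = 0.0645161290322581*y - 2.95852534562212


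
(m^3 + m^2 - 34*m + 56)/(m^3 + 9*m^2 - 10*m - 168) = (m - 2)/(m + 6)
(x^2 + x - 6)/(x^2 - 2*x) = (x + 3)/x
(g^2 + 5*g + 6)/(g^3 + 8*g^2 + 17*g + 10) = (g + 3)/(g^2 + 6*g + 5)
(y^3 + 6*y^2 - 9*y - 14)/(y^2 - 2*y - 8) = (-y^3 - 6*y^2 + 9*y + 14)/(-y^2 + 2*y + 8)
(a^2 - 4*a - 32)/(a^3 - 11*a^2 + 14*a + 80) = (a + 4)/(a^2 - 3*a - 10)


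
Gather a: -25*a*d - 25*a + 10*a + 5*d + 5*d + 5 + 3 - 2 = a*(-25*d - 15) + 10*d + 6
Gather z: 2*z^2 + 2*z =2*z^2 + 2*z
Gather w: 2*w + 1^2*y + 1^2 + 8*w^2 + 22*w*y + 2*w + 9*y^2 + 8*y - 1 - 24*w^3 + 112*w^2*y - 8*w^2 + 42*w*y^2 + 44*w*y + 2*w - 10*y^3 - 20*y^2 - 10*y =-24*w^3 + 112*w^2*y + w*(42*y^2 + 66*y + 6) - 10*y^3 - 11*y^2 - y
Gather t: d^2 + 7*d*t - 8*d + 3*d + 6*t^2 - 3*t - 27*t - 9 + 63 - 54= d^2 - 5*d + 6*t^2 + t*(7*d - 30)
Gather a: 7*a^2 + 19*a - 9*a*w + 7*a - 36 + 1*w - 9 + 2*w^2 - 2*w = 7*a^2 + a*(26 - 9*w) + 2*w^2 - w - 45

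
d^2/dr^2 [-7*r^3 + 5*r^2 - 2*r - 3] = 10 - 42*r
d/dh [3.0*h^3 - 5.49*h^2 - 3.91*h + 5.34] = 9.0*h^2 - 10.98*h - 3.91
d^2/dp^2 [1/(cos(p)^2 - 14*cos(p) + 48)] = (-8*sin(p)^4 + 12*sin(p)^2 - 1449*cos(p) + 21*cos(3*p) + 588)/(2*(cos(p) - 8)^3*(cos(p) - 6)^3)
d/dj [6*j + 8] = 6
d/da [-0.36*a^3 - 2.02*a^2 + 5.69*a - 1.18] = -1.08*a^2 - 4.04*a + 5.69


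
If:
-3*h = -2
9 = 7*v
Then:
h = 2/3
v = 9/7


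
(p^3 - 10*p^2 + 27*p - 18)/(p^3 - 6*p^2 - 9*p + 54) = (p - 1)/(p + 3)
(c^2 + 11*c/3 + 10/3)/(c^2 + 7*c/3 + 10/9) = 3*(c + 2)/(3*c + 2)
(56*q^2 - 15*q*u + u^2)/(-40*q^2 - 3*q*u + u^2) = (-7*q + u)/(5*q + u)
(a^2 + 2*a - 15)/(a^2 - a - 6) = (a + 5)/(a + 2)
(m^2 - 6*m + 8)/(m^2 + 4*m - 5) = (m^2 - 6*m + 8)/(m^2 + 4*m - 5)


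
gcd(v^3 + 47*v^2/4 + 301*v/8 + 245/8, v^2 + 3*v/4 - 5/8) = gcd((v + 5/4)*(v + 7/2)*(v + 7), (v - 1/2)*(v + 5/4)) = v + 5/4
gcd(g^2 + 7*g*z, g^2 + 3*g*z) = g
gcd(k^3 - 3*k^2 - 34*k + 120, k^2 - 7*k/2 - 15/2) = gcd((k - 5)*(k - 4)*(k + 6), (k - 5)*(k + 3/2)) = k - 5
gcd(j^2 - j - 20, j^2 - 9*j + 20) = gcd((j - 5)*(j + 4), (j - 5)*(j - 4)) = j - 5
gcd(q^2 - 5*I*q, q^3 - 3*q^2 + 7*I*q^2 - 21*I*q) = q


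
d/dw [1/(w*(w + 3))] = (-2*w - 3)/(w^2*(w^2 + 6*w + 9))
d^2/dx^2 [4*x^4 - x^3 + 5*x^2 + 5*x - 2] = 48*x^2 - 6*x + 10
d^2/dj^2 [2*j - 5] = 0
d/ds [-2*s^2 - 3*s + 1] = -4*s - 3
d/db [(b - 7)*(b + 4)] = 2*b - 3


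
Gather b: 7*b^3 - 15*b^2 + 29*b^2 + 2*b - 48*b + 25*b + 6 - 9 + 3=7*b^3 + 14*b^2 - 21*b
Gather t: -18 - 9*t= -9*t - 18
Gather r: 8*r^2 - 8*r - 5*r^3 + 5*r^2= -5*r^3 + 13*r^2 - 8*r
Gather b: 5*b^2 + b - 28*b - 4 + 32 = 5*b^2 - 27*b + 28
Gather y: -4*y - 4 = -4*y - 4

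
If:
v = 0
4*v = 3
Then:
No Solution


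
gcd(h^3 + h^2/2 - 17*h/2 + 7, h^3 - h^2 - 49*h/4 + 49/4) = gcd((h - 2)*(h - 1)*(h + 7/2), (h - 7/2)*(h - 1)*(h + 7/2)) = h^2 + 5*h/2 - 7/2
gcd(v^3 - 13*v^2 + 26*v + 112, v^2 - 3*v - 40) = v - 8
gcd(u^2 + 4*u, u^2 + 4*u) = u^2 + 4*u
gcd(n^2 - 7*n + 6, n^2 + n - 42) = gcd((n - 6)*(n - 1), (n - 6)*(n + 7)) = n - 6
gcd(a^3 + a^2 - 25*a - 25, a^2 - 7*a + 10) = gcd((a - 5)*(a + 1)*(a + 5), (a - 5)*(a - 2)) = a - 5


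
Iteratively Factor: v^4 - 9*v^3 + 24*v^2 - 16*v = (v - 1)*(v^3 - 8*v^2 + 16*v) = (v - 4)*(v - 1)*(v^2 - 4*v) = (v - 4)^2*(v - 1)*(v)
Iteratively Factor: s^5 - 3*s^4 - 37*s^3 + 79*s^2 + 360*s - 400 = (s - 5)*(s^4 + 2*s^3 - 27*s^2 - 56*s + 80) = (s - 5)*(s + 4)*(s^3 - 2*s^2 - 19*s + 20) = (s - 5)^2*(s + 4)*(s^2 + 3*s - 4) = (s - 5)^2*(s - 1)*(s + 4)*(s + 4)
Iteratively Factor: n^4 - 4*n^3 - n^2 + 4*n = (n)*(n^3 - 4*n^2 - n + 4) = n*(n + 1)*(n^2 - 5*n + 4) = n*(n - 1)*(n + 1)*(n - 4)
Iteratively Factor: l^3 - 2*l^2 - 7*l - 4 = (l + 1)*(l^2 - 3*l - 4) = (l + 1)^2*(l - 4)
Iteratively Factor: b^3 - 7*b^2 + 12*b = (b - 4)*(b^2 - 3*b) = b*(b - 4)*(b - 3)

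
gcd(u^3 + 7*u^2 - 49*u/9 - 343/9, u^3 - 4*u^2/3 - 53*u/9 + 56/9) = u + 7/3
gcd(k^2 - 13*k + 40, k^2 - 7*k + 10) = k - 5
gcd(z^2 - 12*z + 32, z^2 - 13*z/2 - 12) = z - 8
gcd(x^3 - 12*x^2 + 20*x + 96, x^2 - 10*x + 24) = x - 6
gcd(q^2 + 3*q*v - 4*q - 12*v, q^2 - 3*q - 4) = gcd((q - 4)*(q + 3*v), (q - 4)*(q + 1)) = q - 4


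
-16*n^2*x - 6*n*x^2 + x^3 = x*(-8*n + x)*(2*n + x)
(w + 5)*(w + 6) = w^2 + 11*w + 30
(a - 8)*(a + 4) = a^2 - 4*a - 32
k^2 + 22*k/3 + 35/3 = (k + 7/3)*(k + 5)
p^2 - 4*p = p*(p - 4)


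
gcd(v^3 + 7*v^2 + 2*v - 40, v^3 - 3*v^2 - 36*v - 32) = v + 4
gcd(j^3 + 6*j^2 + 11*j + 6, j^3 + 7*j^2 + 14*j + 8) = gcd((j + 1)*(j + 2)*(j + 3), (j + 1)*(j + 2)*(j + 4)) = j^2 + 3*j + 2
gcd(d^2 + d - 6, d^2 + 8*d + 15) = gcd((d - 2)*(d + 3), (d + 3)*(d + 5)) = d + 3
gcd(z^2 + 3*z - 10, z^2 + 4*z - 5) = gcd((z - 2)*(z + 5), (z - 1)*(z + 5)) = z + 5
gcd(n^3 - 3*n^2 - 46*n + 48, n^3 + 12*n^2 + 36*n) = n + 6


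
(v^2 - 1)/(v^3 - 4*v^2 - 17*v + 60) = (v^2 - 1)/(v^3 - 4*v^2 - 17*v + 60)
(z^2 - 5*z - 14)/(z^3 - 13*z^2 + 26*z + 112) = 1/(z - 8)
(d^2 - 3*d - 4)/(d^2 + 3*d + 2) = (d - 4)/(d + 2)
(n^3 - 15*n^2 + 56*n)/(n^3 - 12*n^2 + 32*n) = (n - 7)/(n - 4)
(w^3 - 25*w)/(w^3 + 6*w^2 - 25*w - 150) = w/(w + 6)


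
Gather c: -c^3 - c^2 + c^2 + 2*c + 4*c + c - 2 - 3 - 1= -c^3 + 7*c - 6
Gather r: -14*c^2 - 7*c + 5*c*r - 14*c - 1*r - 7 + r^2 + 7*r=-14*c^2 - 21*c + r^2 + r*(5*c + 6) - 7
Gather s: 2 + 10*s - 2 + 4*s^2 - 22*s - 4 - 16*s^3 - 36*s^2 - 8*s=-16*s^3 - 32*s^2 - 20*s - 4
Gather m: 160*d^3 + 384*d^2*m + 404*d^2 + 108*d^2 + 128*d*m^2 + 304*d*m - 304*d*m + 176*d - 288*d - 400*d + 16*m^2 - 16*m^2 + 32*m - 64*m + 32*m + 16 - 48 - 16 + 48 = 160*d^3 + 384*d^2*m + 512*d^2 + 128*d*m^2 - 512*d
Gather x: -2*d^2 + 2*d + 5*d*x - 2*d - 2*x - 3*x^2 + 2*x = -2*d^2 + 5*d*x - 3*x^2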